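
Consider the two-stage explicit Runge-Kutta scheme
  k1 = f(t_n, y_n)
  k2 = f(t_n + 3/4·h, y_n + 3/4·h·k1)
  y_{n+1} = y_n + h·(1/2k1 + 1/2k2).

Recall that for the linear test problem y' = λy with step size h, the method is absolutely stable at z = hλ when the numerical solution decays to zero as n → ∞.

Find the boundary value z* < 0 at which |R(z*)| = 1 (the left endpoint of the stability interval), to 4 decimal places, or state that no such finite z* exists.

left endpoint -2.6667.

With y'=λy (z=hλ):
  k1=λy_n ⇒ h·k1=z·y_n;  k2=λ(1+3/4z)y_n ⇒ h·k2=z(1+3/4z)y_n
  y_{n+1}/y_n = 1 + 1/2z + 1/2z(1+3/4z) = 1 + z + 3/8z²
  so R(z) = 1 + z + 3/8z².

Find x<0 with |R(x)|<1.
x=-1.17: |R|=0.3433
R=1: x+3/8x²=0 ⇒ x=−8/3=-2.6667; min R=1−1/(4·3/8)=0.3333>−1
Confirm numerically:
  x=-2.148: |R|=0.58221 <1
  x=-1.847: |R|=0.43228 <1
  x=-1.159: |R|=0.34473 <1
  x=-3.081: |R|=1.47871 >1
  x=-2.923: |R|=1.28097 >1
  x=-2.811: |R|=1.15215 >1
Stable set (-2.6667, 0).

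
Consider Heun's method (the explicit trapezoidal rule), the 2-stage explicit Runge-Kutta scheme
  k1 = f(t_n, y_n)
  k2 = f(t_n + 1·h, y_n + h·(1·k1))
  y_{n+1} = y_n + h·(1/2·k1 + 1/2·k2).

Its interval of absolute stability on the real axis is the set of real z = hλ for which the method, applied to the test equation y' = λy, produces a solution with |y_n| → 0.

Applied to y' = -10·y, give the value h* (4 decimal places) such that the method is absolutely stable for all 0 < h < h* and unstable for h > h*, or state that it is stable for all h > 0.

(-2.0000,0); λ=-10 ⇒ h* = 0.2000.

Test eqn y'=λy, z=hλ:
  order 2, 2-stage ⇒ R(z)=1+z+z^2/2
  (e.g. R(-1.21)=0.52205, |R|=0.52205)

Need |R(x)|<1, x<0.
x=-1.21: |R|=0.5221
|R(-1.66)|=0.7178 |R(-1.63)|=0.6985 |R(-1.06)|=0.5018
Bisect:
  x_lo=-2.6955 |R|=1.9374  x_hi=-0.3520 |R|=0.7099
  mid=-1.52378 |R|=0.63717 →hi
  mid=-2.10966 |R|=1.11567 →lo
  mid=-1.81672 |R|=0.83352 →hi
  mid=-1.96319 |R|=0.96387 →hi
  mid=-2.03642 |R|=1.03709 →lo
  mid=-1.99981 |R|=0.99981 →hi
  mid=-2.01812 |R|=1.01828 →lo
  mid=-2.00896 |R|=1.00900 →lo
  mid=-2.00438 |R|=1.00439 →lo
  ...
  [-2.00009,-1.99995] ⇒ x*=-2.0000
Interval (-2.0000, 0).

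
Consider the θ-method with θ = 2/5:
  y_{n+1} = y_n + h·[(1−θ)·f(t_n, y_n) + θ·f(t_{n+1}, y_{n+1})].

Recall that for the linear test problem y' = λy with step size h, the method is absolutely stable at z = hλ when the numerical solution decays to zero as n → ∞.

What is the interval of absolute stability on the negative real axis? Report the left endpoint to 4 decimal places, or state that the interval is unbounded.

With y'=λy (z=hλ):
  y_{n+1} = y_n + z·[3/5·y_n + 2/5·y_{n+1}] ⇒ (1 − 2/5z)y_{n+1} = (1 + 3/5z)y_n
  Hence R(z) = (1 + 3/5z)/(1 − 2/5z).

Find x<0 with |R(x)|<1.
x=-1.59: |R|=0.0281
R=−1: 1+3/5x = −1+2/5x ⇒ -1/5x=2 ⇒ x=2/(-1/5)=-10.0000
Confirm numerically:
  x=-9.221: |R|=0.96677 <1
  x=-8.733: |R|=0.94360 <1
  x=-5.878: |R|=0.75400 <1
  x=-10.322: |R|=1.01256 >1
  x=-10.223: |R|=1.00876 >1
So |R|<1 on (-10.0000, 0).

(-10.0000, 0).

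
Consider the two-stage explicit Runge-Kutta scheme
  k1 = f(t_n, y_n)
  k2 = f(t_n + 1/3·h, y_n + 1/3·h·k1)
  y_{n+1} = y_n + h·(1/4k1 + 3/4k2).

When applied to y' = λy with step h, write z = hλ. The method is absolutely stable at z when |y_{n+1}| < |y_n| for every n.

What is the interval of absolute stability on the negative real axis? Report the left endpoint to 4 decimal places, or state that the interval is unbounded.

With y'=λy (z=hλ):
  k1=λy_n ⇒ h·k1=z·y_n;  k2=λ(1+1/3z)y_n ⇒ h·k2=z(1+1/3z)y_n
  y_{n+1}/y_n = 1 + 1/4z + 3/4z(1+1/3z) = 1 + z + 1/4z²
  ⇒ R(z) = 1 + z + 1/4z².

Need |R(x)|<1, x<0.
x=-0.69: |R|=0.4290
R=1: x+1/4x²=0 ⇒ x=−4=-4.0000; min R=1−1/(4·1/4)=0.0000>−1
Confirm numerically:
  x=-3.714: |R|=0.73445 <1
  x=-2.235: |R|=0.01381 <1
  x=-2.005: |R|=0.00001 <1
  x=-4.567: |R|=1.64737 >1
  x=-4.245: |R|=1.26001 >1
  x=-4.093: |R|=1.09516 >1
Stable set (-4.0000, 0).

z∈(-4.0000,0).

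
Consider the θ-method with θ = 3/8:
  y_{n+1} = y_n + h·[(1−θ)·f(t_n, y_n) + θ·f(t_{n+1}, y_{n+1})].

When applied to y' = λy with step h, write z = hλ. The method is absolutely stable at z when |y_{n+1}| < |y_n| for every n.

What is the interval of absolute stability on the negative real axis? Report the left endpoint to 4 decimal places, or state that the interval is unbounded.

Test eqn y'=λy, z=hλ:
  y_{n+1} = y_n + z·[5/8·y_n + 3/8·y_{n+1}] ⇒ (1 − 3/8z)y_{n+1} = (1 + 5/8z)y_n
  Hence R(z) = (1 + 5/8z)/(1 − 3/8z).

Solve |R(x)|<1 on ℝ⁻.
x=-1.56: |R|=0.0158
R=−1: 1+5/8x = −1+3/8x ⇒ -1/4x=2 ⇒ x=2/(-1/4)=-8.0000
Confirm numerically:
  x=-7.097: |R|=0.93834 <1
  x=-5.162: |R|=0.75832 <1
  x=-3.968: |R|=0.59486 <1
  x=-8.457: |R|=1.02739 >1
  x=-8.332: |R|=1.02012 >1
  x=-8.121: |R|=1.00748 >1
Interval (-8.0000, 0).

z∈(-8.0000,0).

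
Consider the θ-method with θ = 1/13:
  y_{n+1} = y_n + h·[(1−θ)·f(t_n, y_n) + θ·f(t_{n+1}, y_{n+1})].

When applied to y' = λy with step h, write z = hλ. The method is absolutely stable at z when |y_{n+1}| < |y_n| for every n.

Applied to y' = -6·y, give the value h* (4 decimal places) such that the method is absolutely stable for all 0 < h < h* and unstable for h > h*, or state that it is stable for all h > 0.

Test eqn y'=λy, z=hλ:
  y_{n+1} = y_n + z·[12/13·y_n + 1/13·y_{n+1}] ⇒ (1 − 1/13z)y_{n+1} = (1 + 12/13z)y_n
  ⇒ R(z) = (1 + 12/13z)/(1 − 1/13z).

Solve |R(x)|<1 on ℝ⁻.
x=-1.16: |R|=0.0650
R=−1: 1+12/13x = −1+1/13x ⇒ -11/13x=2 ⇒ x=2/(-11/13)=-2.3636
Confirm numerically:
  x=-2.153: |R|=0.84709 <1
  x=-1.826: |R|=0.60111 <1
  x=-1.597: |R|=0.42228 <1
  x=-1.241: |R|=0.13286 <1
  x=-2.938: |R|=1.39641 >1
  x=-2.460: |R|=1.06856 >1
  x=-2.421: |R|=1.04092 >1
Interval (-2.3636, 0).

(-2.3636,0); λ=-6 ⇒ h* = (26/11)/6 = 0.3939.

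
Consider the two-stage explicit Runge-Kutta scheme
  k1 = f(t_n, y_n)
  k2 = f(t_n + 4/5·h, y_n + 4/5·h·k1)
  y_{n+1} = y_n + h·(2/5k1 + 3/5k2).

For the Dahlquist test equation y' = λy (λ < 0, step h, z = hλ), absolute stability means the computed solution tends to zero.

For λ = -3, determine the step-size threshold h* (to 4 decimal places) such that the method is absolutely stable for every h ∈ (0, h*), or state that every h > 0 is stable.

Test eqn y'=λy, z=hλ:
  k1=λy_n ⇒ h·k1=z·y_n;  k2=λ(1+4/5z)y_n ⇒ h·k2=z(1+4/5z)y_n
  y_{n+1}/y_n = 1 + 2/5z + 3/5z(1+4/5z) = 1 + z + 12/25z²
  Hence R(z) = 1 + z + 12/25z².

Boundary: |R(x)|=1, x<0.
x=-1.04: |R|=0.4792
R=1: x+12/25x²=0 ⇒ x=−25/12=-2.0833; min R=1−1/(4·12/25)=0.4792>−1
Confirm numerically:
  x=-1.373: |R|=0.53186 <1
  x=-1.196: |R|=0.49060 <1
  x=-1.179: |R|=0.48822 <1
  x=-2.507: |R|=1.50982 >1
  x=-2.390: |R|=1.35181 >1
  x=-2.106: |R|=1.02291 >1
Interval (-2.0833, 0).

(-2.0833,0); λ=-3 ⇒ h* = (25/12)/3 = 0.6944.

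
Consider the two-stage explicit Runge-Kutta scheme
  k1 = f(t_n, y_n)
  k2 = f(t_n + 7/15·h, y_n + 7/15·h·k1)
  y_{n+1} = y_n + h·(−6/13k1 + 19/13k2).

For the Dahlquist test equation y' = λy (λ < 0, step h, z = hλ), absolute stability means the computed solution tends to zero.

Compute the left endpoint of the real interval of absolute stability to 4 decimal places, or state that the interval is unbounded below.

left endpoint -1.4662.

Test eqn y'=λy, z=hλ:
  k1=λy_n ⇒ h·k1=z·y_n;  k2=λ(1+7/15z)y_n ⇒ h·k2=z(1+7/15z)y_n
  y_{n+1}/y_n = 1 − 6/13z + 19/13z(1+7/15z) = 1 + z + 133/195z²
  so R(z) = 1 + z + 133/195z².

Boundary: |R(x)|=1, x<0.
x=-1.43: |R|=0.9647
R=1: x+133/195x²=0 ⇒ x=−195/133=-1.4662; min R=1−1/(4·133/195)=0.6335>−1
Confirm numerically:
  x=-1.247: |R|=0.81360 <1
  x=-1.170: |R|=0.76366 <1
  x=-0.650: |R|=0.63817 <1
  x=-2.037: |R|=1.79308 >1
  x=-1.996: |R|=1.72130 >1
  x=-1.810: |R|=1.42447 >1
So |R|<1 on (-1.4662, 0).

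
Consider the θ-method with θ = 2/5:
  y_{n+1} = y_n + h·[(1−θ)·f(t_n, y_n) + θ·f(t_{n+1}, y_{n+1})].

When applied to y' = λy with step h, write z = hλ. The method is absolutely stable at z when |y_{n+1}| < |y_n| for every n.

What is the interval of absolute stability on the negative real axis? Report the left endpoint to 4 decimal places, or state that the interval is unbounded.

Set f=λy, z=hλ:
  y_{n+1} = y_n + z·[3/5·y_n + 2/5·y_{n+1}] ⇒ (1 − 2/5z)y_{n+1} = (1 + 3/5z)y_n
  R(z) = (1 + 3/5z)/(1 − 2/5z).

Solve |R(x)|<1 on ℝ⁻.
x=-1.79: |R|=0.0431
R=−1: 1+3/5x = −1+2/5x ⇒ -1/5x=2 ⇒ x=2/(-1/5)=-10.0000
Confirm numerically:
  x=-8.910: |R|=0.95223 <1
  x=-6.787: |R|=0.82702 <1
  x=-5.803: |R|=0.74726 <1
  x=-4.540: |R|=0.61222 <1
  x=-10.457: |R|=1.01764 >1
  x=-10.370: |R|=1.01437 >1
  x=-10.153: |R|=1.00605 >1
Stable set (-10.0000, 0).

(-10.0000, 0).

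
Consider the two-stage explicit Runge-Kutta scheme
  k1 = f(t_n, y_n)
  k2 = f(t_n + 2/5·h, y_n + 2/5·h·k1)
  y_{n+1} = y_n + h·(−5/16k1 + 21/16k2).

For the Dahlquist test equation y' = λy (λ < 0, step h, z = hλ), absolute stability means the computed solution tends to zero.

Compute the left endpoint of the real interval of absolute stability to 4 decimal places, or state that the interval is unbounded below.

Test eqn y'=λy, z=hλ:
  k1=λy_n ⇒ h·k1=z·y_n;  k2=λ(1+2/5z)y_n ⇒ h·k2=z(1+2/5z)y_n
  y_{n+1}/y_n = 1 − 5/16z + 21/16z(1+2/5z) = 1 + z + 21/40z²
  R(z) = 1 + z + 21/40z².

Boundary: |R(x)|=1, x<0.
x=-1.15: |R|=0.5443
R=1: x+21/40x²=0 ⇒ x=−40/21=-1.9048; min R=1−1/(4·21/40)=0.5238>−1
Confirm numerically:
  x=-1.879: |R|=0.97459 <1
  x=-1.749: |R|=0.85698 <1
  x=-1.469: |R|=0.66393 <1
  x=-2.446: |R|=1.69503 >1
  x=-1.963: |R|=1.06002 >1
So |R|<1 on (-1.9048, 0).

left endpoint -1.9048.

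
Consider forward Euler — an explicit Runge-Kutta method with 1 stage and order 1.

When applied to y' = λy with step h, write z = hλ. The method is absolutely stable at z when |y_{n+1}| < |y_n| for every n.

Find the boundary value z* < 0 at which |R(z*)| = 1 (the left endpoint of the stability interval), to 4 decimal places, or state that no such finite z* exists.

On y'=λy, z=hλ:
  order 1, 1-stage ⇒ R(z)=1+z
  (e.g. R(-1.05)=-0.05000, |R|=0.05000)

Boundary: |R(x)|=1, x<0.
x=-1.05: |R|=0.0500
|R(-1.77)|=0.7700 |R(-1.66)|=0.6600 |R(-1.25)|=0.2500
Bisect:
  x_lo=-2.4729 |R|=1.4729  x_hi=-0.1420 |R|=0.8580
  mid=-1.30749 |R|=0.30749 →hi
  mid=-1.89021 |R|=0.89021 →hi
  mid=-2.18158 |R|=1.18158 →lo
  mid=-2.03589 |R|=1.03589 →lo
  mid=-1.96305 |R|=0.96305 →hi
  mid=-1.99947 |R|=0.99947 →hi
  mid=-2.01768 |R|=1.01768 →lo
  mid=-2.00858 |R|=1.00858 →lo
  mid=-2.00403 |R|=1.00403 →lo
  mid=-2.00175 |R|=1.00175 →lo
  ...
  [-2.00004,-1.99990] ⇒ x*=-2.0000
Stable set (-2.0000, 0).

z* = -2.0000.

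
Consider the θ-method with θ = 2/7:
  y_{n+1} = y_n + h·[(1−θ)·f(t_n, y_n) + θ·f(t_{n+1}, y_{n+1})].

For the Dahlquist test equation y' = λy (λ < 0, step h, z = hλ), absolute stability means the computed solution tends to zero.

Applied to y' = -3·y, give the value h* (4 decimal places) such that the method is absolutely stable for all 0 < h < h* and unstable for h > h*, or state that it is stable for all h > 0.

Set f=λy, z=hλ:
  y_{n+1} = y_n + z·[5/7·y_n + 2/7·y_{n+1}] ⇒ (1 − 2/7z)y_{n+1} = (1 + 5/7z)y_n
  Hence R(z) = (1 + 5/7z)/(1 − 2/7z).

Need |R(x)|<1, x<0.
x=-1.41: |R|=0.0051
R=−1: 1+5/7x = −1+2/7x ⇒ -3/7x=2 ⇒ x=2/(-3/7)=-4.6667
Confirm numerically:
  x=-3.781: |R|=0.81754 <1
  x=-3.107: |R|=0.64591 <1
  x=-2.039: |R|=0.28841 <1
  x=-5.182: |R|=1.08903 >1
  x=-4.842: |R|=1.03153 >1
Stable set (-4.6667, 0).

(-4.6667,0); λ=-3 ⇒ h* = (14/3)/3 = 1.5556.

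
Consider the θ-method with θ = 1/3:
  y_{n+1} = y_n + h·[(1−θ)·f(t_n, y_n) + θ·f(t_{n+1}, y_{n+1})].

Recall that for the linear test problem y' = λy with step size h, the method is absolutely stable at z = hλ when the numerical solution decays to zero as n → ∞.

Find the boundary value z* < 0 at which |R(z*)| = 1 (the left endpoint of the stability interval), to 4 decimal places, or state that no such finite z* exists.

left endpoint -6.0000.

With y'=λy (z=hλ):
  y_{n+1} = y_n + z·[2/3·y_n + 1/3·y_{n+1}] ⇒ (1 − 1/3z)y_{n+1} = (1 + 2/3z)y_n
  so R(z) = (1 + 2/3z)/(1 − 1/3z).

Boundary: |R(x)|=1, x<0.
x=-1.56: |R|=0.0263
R=−1: 1+2/3x = −1+1/3x ⇒ -1/3x=2 ⇒ x=2/(-1/3)=-6.0000
Confirm numerically:
  x=-5.357: |R|=0.92306 <1
  x=-4.334: |R|=0.77284 <1
  x=-3.715: |R|=0.65972 <1
  x=-2.544: |R|=0.37662 <1
  x=-6.386: |R|=1.04113 >1
  x=-6.380: |R|=1.04051 >1
  x=-6.160: |R|=1.01747 >1
Interval (-6.0000, 0).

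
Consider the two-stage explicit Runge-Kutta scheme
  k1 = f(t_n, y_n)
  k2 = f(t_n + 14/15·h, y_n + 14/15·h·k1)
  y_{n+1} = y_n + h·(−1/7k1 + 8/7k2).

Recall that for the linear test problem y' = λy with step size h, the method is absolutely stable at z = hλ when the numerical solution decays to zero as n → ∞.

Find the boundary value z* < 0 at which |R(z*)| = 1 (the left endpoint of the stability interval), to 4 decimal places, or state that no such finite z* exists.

On y'=λy, z=hλ:
  k1=λy_n ⇒ h·k1=z·y_n;  k2=λ(1+14/15z)y_n ⇒ h·k2=z(1+14/15z)y_n
  y_{n+1}/y_n = 1 − 1/7z + 8/7z(1+14/15z) = 1 + z + 16/15z²
  Hence R(z) = 1 + z + 16/15z².

Solve |R(x)|<1 on ℝ⁻.
x=-0.68: |R|=0.8132
R=1: x+16/15x²=0 ⇒ x=−15/16=-0.9375; min R=1−1/(4·16/15)=0.7656>−1
Confirm numerically:
  x=-0.909: |R|=0.97237 <1
  x=-0.737: |R|=0.84238 <1
  x=-0.584: |R|=0.77979 <1
  x=-0.397: |R|=0.77112 <1
  x=-1.160: |R|=1.27531 >1
  x=-1.073: |R|=1.15508 >1
Interval (-0.9375, 0).

z* = -0.9375.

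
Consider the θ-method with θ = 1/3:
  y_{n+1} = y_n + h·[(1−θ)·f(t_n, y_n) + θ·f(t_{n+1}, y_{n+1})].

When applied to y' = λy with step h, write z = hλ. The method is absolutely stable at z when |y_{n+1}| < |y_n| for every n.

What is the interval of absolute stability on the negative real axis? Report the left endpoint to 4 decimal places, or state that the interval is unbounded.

z∈(-6.0000,0).

On y'=λy, z=hλ:
  y_{n+1} = y_n + z·[2/3·y_n + 1/3·y_{n+1}] ⇒ (1 − 1/3z)y_{n+1} = (1 + 2/3z)y_n
  R(z) = (1 + 2/3z)/(1 − 1/3z).

Boundary: |R(x)|=1, x<0.
x=-1.09: |R|=0.2005
R=−1: 1+2/3x = −1+1/3x ⇒ -1/3x=2 ⇒ x=2/(-1/3)=-6.0000
Confirm numerically:
  x=-4.437: |R|=0.78983 <1
  x=-4.306: |R|=0.76814 <1
  x=-4.255: |R|=0.75948 <1
  x=-2.898: |R|=0.47406 <1
  x=-6.232: |R|=1.02513 >1
  x=-6.039: |R|=1.00431 >1
Stable set (-6.0000, 0).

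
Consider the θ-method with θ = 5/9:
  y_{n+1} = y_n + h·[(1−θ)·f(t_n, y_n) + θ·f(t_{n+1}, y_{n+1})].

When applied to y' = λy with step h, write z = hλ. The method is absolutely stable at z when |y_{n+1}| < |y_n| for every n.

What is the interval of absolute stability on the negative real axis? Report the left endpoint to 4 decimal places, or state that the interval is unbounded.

(−∞, 0) — no finite endpoint.

With y'=λy (z=hλ):
  y_{n+1} = y_n + z·[4/9·y_n + 5/9·y_{n+1}] ⇒ (1 − 5/9z)y_{n+1} = (1 + 4/9z)y_n
  ⇒ R(z) = (1 + 4/9z)/(1 − 5/9z).

Need |R(x)|<1, x<0.
x=-1.57: |R|=0.1614
x=-2: |R|=0.0526
x=-10: |R|=0.5254
x=-100: |R|=0.7682
θ=5/9≥1/2 ⇒ |1+4/9x|<|1−5/9x| ∀x<0 ⇒ unbounded interval.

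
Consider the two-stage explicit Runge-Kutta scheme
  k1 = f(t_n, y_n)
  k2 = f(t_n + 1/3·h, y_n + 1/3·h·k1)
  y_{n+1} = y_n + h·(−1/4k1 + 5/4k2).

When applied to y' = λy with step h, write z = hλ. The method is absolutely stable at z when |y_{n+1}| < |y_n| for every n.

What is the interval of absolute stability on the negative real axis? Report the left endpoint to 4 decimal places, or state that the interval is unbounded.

z∈(-2.4000,0).

On y'=λy, z=hλ:
  k1=λy_n ⇒ h·k1=z·y_n;  k2=λ(1+1/3z)y_n ⇒ h·k2=z(1+1/3z)y_n
  y_{n+1}/y_n = 1 − 1/4z + 5/4z(1+1/3z) = 1 + z + 5/12z²
  ⇒ R(z) = 1 + z + 5/12z².

Boundary: |R(x)|=1, x<0.
x=-0.5: |R|=0.6042
R=1: x+5/12x²=0 ⇒ x=−12/5=-2.4000; min R=1−1/(4·5/12)=0.4000>−1
Confirm numerically:
  x=-2.161: |R|=0.78480 <1
  x=-2.085: |R|=0.72634 <1
  x=-1.660: |R|=0.48817 <1
  x=-2.945: |R|=1.66876 >1
  x=-2.881: |R|=1.57740 >1
  x=-2.598: |R|=1.21433 >1
So |R|<1 on (-2.4000, 0).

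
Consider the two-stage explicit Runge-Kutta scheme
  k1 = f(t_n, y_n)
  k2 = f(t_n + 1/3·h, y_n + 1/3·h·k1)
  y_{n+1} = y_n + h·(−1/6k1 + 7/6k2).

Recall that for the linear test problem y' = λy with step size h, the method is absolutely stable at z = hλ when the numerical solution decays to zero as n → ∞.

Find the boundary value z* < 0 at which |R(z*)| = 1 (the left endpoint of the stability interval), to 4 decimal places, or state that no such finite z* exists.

Test eqn y'=λy, z=hλ:
  k1=λy_n ⇒ h·k1=z·y_n;  k2=λ(1+1/3z)y_n ⇒ h·k2=z(1+1/3z)y_n
  y_{n+1}/y_n = 1 − 1/6z + 7/6z(1+1/3z) = 1 + z + 7/18z²
  so R(z) = 1 + z + 7/18z².

Boundary: |R(x)|=1, x<0.
x=-1.18: |R|=0.3615
R=1: x+7/18x²=0 ⇒ x=−18/7=-2.5714; min R=1−1/(4·7/18)=0.3571>−1
Confirm numerically:
  x=-2.253: |R|=0.72100 <1
  x=-1.841: |R|=0.47705 <1
  x=-1.339: |R|=0.35825 <1
  x=-2.857: |R|=1.31729 >1
  x=-2.620: |R|=1.04949 >1
  x=-2.596: |R|=1.02481 >1
Interval (-2.5714, 0).

left endpoint -2.5714.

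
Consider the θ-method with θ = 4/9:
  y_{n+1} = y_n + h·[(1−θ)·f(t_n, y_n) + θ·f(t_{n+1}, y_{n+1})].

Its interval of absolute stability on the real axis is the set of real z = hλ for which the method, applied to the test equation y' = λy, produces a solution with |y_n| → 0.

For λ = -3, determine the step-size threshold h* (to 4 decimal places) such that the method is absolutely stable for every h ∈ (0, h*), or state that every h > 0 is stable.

(-18.0000,0); λ=-3 ⇒ h* = (18)/3 = 6.0000.

With y'=λy (z=hλ):
  y_{n+1} = y_n + z·[5/9·y_n + 4/9·y_{n+1}] ⇒ (1 − 4/9z)y_{n+1} = (1 + 5/9z)y_n
  R(z) = (1 + 5/9z)/(1 − 4/9z).

Solve |R(x)|<1 on ℝ⁻.
x=-0.8: |R|=0.4098
R=−1: 1+5/9x = −1+4/9x ⇒ -1/9x=2 ⇒ x=2/(-1/9)=-18.0000
Confirm numerically:
  x=-17.316: |R|=0.99126 <1
  x=-14.825: |R|=0.95351 <1
  x=-13.985: |R|=0.93817 <1
  x=-18.526: |R|=1.00633 >1
  x=-18.073: |R|=1.00090 >1
  x=-18.040: |R|=1.00049 >1
Interval (-18.0000, 0).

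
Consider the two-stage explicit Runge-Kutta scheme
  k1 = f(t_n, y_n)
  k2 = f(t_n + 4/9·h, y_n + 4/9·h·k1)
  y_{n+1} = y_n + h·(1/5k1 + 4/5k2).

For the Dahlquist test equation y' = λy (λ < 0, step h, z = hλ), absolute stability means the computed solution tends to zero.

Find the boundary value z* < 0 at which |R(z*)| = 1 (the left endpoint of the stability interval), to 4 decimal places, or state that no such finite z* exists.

On y'=λy, z=hλ:
  k1=λy_n ⇒ h·k1=z·y_n;  k2=λ(1+4/9z)y_n ⇒ h·k2=z(1+4/9z)y_n
  y_{n+1}/y_n = 1 + 1/5z + 4/5z(1+4/9z) = 1 + z + 16/45z²
  R(z) = 1 + z + 16/45z².

Need |R(x)|<1, x<0.
x=-1.55: |R|=0.3042
R=1: x+16/45x²=0 ⇒ x=−45/16=-2.8125; min R=1−1/(4·16/45)=0.2969>−1
Confirm numerically:
  x=-2.203: |R|=0.52259 <1
  x=-1.318: |R|=0.29964 <1
  x=-1.135: |R|=0.32304 <1
  x=-2.996: |R|=1.19547 >1
  x=-2.951: |R|=1.14532 >1
So |R|<1 on (-2.8125, 0).

left endpoint -2.8125.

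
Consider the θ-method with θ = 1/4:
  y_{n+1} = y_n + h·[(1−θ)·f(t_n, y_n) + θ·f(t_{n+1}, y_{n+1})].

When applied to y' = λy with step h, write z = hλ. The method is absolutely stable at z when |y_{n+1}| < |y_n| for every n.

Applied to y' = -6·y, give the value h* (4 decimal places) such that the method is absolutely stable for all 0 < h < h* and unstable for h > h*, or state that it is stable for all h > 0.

(-4.0000,0); λ=-6 ⇒ h* = (4)/6 = 0.6667.

On y'=λy, z=hλ:
  y_{n+1} = y_n + z·[3/4·y_n + 1/4·y_{n+1}] ⇒ (1 − 1/4z)y_{n+1} = (1 + 3/4z)y_n
  so R(z) = (1 + 3/4z)/(1 − 1/4z).

Find x<0 with |R(x)|<1.
x=-0.55: |R|=0.5165
R=−1: 1+3/4x = −1+1/4x ⇒ -1/2x=2 ⇒ x=2/(-1/2)=-4.0000
Confirm numerically:
  x=-2.725: |R|=0.62082 <1
  x=-2.667: |R|=0.60012 <1
  x=-2.017: |R|=0.34087 <1
  x=-4.296: |R|=1.07136 >1
  x=-4.094: |R|=1.02323 >1
Stable set (-4.0000, 0).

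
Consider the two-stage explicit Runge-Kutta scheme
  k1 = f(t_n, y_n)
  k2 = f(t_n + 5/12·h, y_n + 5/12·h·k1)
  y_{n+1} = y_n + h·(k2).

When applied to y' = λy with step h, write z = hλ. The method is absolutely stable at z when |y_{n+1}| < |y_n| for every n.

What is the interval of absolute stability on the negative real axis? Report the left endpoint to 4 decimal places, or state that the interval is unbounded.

Test eqn y'=λy, z=hλ:
  k1=λy_n ⇒ h·k1=z·y_n;  k2=λ(1+5/12z)y_n ⇒ h·k2=z(1+5/12z)y_n
  y_{n+1}/y_n = 1 + z(1+5/12z) = 1 + z + 5/12z²
  R(z) = 1 + z + 5/12z².

Need |R(x)|<1, x<0.
x=-0.85: |R|=0.4510
R=1: x+5/12x²=0 ⇒ x=−12/5=-2.4000; min R=1−1/(4·5/12)=0.4000>−1
Confirm numerically:
  x=-1.890: |R|=0.59837 <1
  x=-1.760: |R|=0.53067 <1
  x=-1.739: |R|=0.52105 <1
  x=-1.580: |R|=0.46017 <1
  x=-2.816: |R|=1.48811 >1
  x=-2.447: |R|=1.04792 >1
So |R|<1 on (-2.4000, 0).

(-2.4000, 0).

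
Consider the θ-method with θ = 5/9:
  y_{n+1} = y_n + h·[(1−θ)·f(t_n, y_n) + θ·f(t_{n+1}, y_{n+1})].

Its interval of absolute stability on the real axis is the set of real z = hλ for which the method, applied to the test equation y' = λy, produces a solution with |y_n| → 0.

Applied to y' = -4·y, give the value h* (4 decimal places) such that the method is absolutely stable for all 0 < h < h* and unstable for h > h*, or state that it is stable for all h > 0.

interval (−∞, 0). Any h>0 works for λ=-4.

Test eqn y'=λy, z=hλ:
  y_{n+1} = y_n + z·[4/9·y_n + 5/9·y_{n+1}] ⇒ (1 − 5/9z)y_{n+1} = (1 + 4/9z)y_n
  ⇒ R(z) = (1 + 4/9z)/(1 − 5/9z).

Solve |R(x)|<1 on ℝ⁻.
x=-0.6: |R|=0.5500
x=-2: |R|=0.0526
x=-10: |R|=0.5254
x=-100: |R|=0.7682
θ=5/9≥1/2 ⇒ |1+4/9x|<|1−5/9x| ∀x<0 ⇒ unbounded interval.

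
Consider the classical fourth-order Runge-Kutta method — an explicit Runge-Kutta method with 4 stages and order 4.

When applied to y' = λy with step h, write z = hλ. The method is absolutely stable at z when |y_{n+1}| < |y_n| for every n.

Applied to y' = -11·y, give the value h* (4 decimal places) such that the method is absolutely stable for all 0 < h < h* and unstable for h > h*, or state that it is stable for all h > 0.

(-2.7853,0); λ=-11 ⇒ h* = 0.2532.

Set f=λy, z=hλ:
  order 4, 4-stage ⇒ R(z)=1+z+z^2/2+z^3/6+z^4/24
  (e.g. R(-1.59)=0.27041, |R|=0.27041)

Need |R(x)|<1, x<0.
x=-1.59: |R|=0.2704
|R(-1.68)|=0.2728 |R(-1.49)|=0.2741 |R(-1.39)|=0.2840
Bisect:
  x_lo=-3.4240 |R|=2.4745  x_hi=-0.3796 |R|=0.6842
  mid=-1.90181 |R|=0.30527 →hi
  mid=-2.66291 |R|=0.83062 →hi
  mid=-3.04345 |R|=1.46429 →lo
  mid=-2.85318 |R|=1.10727 →lo
  mid=-2.75804 |R|=0.95969 →hi
  mid=-2.80561 |R|=1.03107 →lo
  mid=-2.78183 |R|=0.99479 →hi
  mid=-2.79372 |R|=1.01278 →lo
  mid=-2.78777 |R|=1.00374 →lo
  ...
  [-2.78536,-2.78517] ⇒ x*=-2.7853
Interval (-2.7853, 0).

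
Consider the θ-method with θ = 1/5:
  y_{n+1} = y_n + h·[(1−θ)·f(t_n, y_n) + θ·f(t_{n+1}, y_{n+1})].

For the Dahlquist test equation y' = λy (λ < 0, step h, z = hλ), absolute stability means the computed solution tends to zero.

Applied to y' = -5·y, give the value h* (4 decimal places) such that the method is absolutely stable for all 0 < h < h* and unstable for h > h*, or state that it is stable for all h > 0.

(-3.3333,0); λ=-5 ⇒ h* = (10/3)/5 = 0.6667.

Set f=λy, z=hλ:
  y_{n+1} = y_n + z·[4/5·y_n + 1/5·y_{n+1}] ⇒ (1 − 1/5z)y_{n+1} = (1 + 4/5z)y_n
  so R(z) = (1 + 4/5z)/(1 − 1/5z).

Need |R(x)|<1, x<0.
x=-1.49: |R|=0.1479
R=−1: 1+4/5x = −1+1/5x ⇒ -3/5x=2 ⇒ x=2/(-3/5)=-3.3333
Confirm numerically:
  x=-1.946: |R|=0.40081 <1
  x=-1.828: |R|=0.33861 <1
  x=-1.511: |R|=0.16034 <1
  x=-1.460: |R|=0.13003 <1
  x=-3.648: |R|=1.10916 >1
  x=-3.534: |R|=1.07054 >1
  x=-3.390: |R|=1.02026 >1
Interval (-3.3333, 0).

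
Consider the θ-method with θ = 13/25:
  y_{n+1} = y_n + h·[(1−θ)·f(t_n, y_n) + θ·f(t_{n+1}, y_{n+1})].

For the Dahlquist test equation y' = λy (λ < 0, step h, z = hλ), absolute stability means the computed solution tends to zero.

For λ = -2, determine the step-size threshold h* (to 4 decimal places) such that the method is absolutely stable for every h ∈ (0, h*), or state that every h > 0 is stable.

interval (−∞, 0). Any h>0 works for λ=-2.

Set f=λy, z=hλ:
  y_{n+1} = y_n + z·[12/25·y_n + 13/25·y_{n+1}] ⇒ (1 − 13/25z)y_{n+1} = (1 + 12/25z)y_n
  ⇒ R(z) = (1 + 12/25z)/(1 − 13/25z).

Find x<0 with |R(x)|<1.
x=-1.67: |R|=0.1062
x=-2: |R|=0.0196
x=-10: |R|=0.6129
x=-100: |R|=0.8868
θ=13/25≥1/2 ⇒ |1+12/25x|<|1−13/25x| ∀x<0 ⇒ unbounded interval.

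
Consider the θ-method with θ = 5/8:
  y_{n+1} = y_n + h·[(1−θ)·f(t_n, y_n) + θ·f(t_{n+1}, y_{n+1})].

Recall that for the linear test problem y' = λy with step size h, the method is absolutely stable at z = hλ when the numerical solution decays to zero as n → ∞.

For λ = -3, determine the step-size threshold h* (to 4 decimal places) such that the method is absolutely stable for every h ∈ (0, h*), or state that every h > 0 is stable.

With y'=λy (z=hλ):
  y_{n+1} = y_n + z·[3/8·y_n + 5/8·y_{n+1}] ⇒ (1 − 5/8z)y_{n+1} = (1 + 3/8z)y_n
  R(z) = (1 + 3/8z)/(1 − 5/8z).

Boundary: |R(x)|=1, x<0.
x=-1.23: |R|=0.3046
x=-2: |R|=0.1111
x=-10: |R|=0.3793
x=-100: |R|=0.5748
θ=5/8≥1/2 ⇒ |1+3/8x|<|1−5/8x| ∀x<0 ⇒ stable on all of ℝ⁻.

(−∞, 0) — no finite endpoint. Any h>0 works for λ=-3.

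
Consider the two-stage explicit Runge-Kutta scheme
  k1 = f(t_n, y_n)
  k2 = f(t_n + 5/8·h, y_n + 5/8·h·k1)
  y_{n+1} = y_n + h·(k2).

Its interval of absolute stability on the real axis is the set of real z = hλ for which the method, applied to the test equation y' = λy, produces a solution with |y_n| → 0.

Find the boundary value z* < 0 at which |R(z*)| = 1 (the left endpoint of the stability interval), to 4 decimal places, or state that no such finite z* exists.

left endpoint -1.6000.

Test eqn y'=λy, z=hλ:
  k1=λy_n ⇒ h·k1=z·y_n;  k2=λ(1+5/8z)y_n ⇒ h·k2=z(1+5/8z)y_n
  y_{n+1}/y_n = 1 + z(1+5/8z) = 1 + z + 5/8z²
  Hence R(z) = 1 + z + 5/8z².

Need |R(x)|<1, x<0.
x=-0.51: |R|=0.6526
R=1: x+5/8x²=0 ⇒ x=−8/5=-1.6000; min R=1−1/(4·5/8)=0.6000>−1
Confirm numerically:
  x=-1.285: |R|=0.74702 <1
  x=-1.234: |R|=0.71772 <1
  x=-0.660: |R|=0.61225 <1
  x=-2.179: |R|=1.78853 >1
  x=-2.084: |R|=1.63041 >1
Interval (-1.6000, 0).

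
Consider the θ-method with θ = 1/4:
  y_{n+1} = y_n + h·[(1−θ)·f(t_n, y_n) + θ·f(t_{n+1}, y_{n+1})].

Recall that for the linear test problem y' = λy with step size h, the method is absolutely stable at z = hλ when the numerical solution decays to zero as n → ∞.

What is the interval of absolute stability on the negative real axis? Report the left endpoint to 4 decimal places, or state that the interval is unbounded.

z∈(-4.0000,0).

Test eqn y'=λy, z=hλ:
  y_{n+1} = y_n + z·[3/4·y_n + 1/4·y_{n+1}] ⇒ (1 − 1/4z)y_{n+1} = (1 + 3/4z)y_n
  Hence R(z) = (1 + 3/4z)/(1 − 1/4z).

Find x<0 with |R(x)|<1.
x=-1.18: |R|=0.0888
R=−1: 1+3/4x = −1+1/4x ⇒ -1/2x=2 ⇒ x=2/(-1/2)=-4.0000
Confirm numerically:
  x=-3.955: |R|=0.98869 <1
  x=-2.260: |R|=0.44409 <1
  x=-2.168: |R|=0.40597 <1
  x=-4.464: |R|=1.10964 >1
  x=-4.375: |R|=1.08955 >1
Interval (-4.0000, 0).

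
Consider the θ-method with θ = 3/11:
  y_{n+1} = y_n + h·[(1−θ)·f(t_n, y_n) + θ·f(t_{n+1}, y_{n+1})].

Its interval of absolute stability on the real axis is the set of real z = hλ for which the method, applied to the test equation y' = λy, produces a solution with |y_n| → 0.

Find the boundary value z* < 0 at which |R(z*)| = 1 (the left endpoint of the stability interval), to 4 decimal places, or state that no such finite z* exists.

Set f=λy, z=hλ:
  y_{n+1} = y_n + z·[8/11·y_n + 3/11·y_{n+1}] ⇒ (1 − 3/11z)y_{n+1} = (1 + 8/11z)y_n
  ⇒ R(z) = (1 + 8/11z)/(1 − 3/11z).

Find x<0 with |R(x)|<1.
x=-1.65: |R|=0.1379
R=−1: 1+8/11x = −1+3/11x ⇒ -5/11x=2 ⇒ x=2/(-5/11)=-4.4000
Confirm numerically:
  x=-4.362: |R|=0.99211 <1
  x=-2.650: |R|=0.53826 <1
  x=-2.549: |R|=0.50367 <1
  x=-4.978: |R|=1.11144 >1
  x=-4.695: |R|=1.05880 >1
Interval (-4.4000, 0).

left endpoint -4.4000.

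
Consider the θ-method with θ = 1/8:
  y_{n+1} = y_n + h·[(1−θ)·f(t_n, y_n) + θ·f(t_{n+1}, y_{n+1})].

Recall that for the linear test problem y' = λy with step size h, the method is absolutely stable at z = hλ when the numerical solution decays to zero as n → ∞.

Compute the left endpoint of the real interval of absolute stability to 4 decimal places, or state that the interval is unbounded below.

Set f=λy, z=hλ:
  y_{n+1} = y_n + z·[7/8·y_n + 1/8·y_{n+1}] ⇒ (1 − 1/8z)y_{n+1} = (1 + 7/8z)y_n
  ⇒ R(z) = (1 + 7/8z)/(1 − 1/8z).

Boundary: |R(x)|=1, x<0.
x=-1.45: |R|=0.2275
R=−1: 1+7/8x = −1+1/8x ⇒ -3/4x=2 ⇒ x=2/(-3/4)=-2.6667
Confirm numerically:
  x=-2.497: |R|=0.90302 <1
  x=-2.481: |R|=0.89371 <1
  x=-1.322: |R|=0.13452 <1
  x=-3.247: |R|=1.30959 >1
  x=-2.985: |R|=1.17387 >1
  x=-2.701: |R|=1.01925 >1
Stable set (-2.6667, 0).

left endpoint -2.6667.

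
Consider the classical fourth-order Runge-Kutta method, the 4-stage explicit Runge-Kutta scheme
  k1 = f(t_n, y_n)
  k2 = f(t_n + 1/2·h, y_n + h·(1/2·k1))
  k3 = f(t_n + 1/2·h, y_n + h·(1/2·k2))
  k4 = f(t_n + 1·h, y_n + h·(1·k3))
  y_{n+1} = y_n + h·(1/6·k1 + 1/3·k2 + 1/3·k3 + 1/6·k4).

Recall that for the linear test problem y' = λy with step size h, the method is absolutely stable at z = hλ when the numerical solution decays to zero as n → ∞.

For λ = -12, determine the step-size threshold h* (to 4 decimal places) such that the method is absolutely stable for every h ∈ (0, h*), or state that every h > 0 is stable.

On y'=λy, z=hλ:
  order 4, 4-stage ⇒ R(z)=1+z+z^2/2+z^3/6+z^4/24
  (e.g. R(-1.04)=0.36207, |R|=0.36207)

Need |R(x)|<1, x<0.
x=-1.04: |R|=0.3621
|R(-2.76)|=0.9625 |R(-2.64)|=0.8021 |R(-1.19)|=0.3207
Bisect:
  x_lo=-3.2909 |R|=2.0712  x_hi=-0.1175 |R|=0.8892
  mid=-1.70421 |R|=0.27449 →hi
  mid=-2.49758 |R|=0.64607 →hi
  mid=-2.89427 |R|=1.17712 →lo
  mid=-2.69592 |R|=0.87341 →hi
  mid=-2.79509 |R|=1.01488 →lo
  mid=-2.74551 |R|=0.94166 →hi
  mid=-2.77030 |R|=0.97763 →hi
  mid=-2.78270 |R|=0.99609 →hi
  mid=-2.78890 |R|=1.00544 →lo
  mid=-2.78580 |R|=1.00076 →lo
  ...
  [-2.78541,-2.78522] ⇒ x*=-2.7853
So |R|<1 on (-2.7853, 0).

(-2.7853,0); λ=-12 ⇒ h* = 0.2321.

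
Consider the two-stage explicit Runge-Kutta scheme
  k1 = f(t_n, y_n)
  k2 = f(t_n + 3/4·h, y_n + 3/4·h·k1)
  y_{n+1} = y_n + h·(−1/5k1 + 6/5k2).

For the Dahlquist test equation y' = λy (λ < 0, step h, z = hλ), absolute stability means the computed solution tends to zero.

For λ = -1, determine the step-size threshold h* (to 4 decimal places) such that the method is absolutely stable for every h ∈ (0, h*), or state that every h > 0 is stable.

On y'=λy, z=hλ:
  k1=λy_n ⇒ h·k1=z·y_n;  k2=λ(1+3/4z)y_n ⇒ h·k2=z(1+3/4z)y_n
  y_{n+1}/y_n = 1 − 1/5z + 6/5z(1+3/4z) = 1 + z + 9/10z²
  Hence R(z) = 1 + z + 9/10z².

Solve |R(x)|<1 on ℝ⁻.
x=-0.58: |R|=0.7228
R=1: x+9/10x²=0 ⇒ x=−10/9=-1.1111; min R=1−1/(4·9/10)=0.7222>−1
Confirm numerically:
  x=-1.071: |R|=0.96134 <1
  x=-0.657: |R|=0.73148 <1
  x=-0.483: |R|=0.72696 <1
  x=-0.482: |R|=0.72709 <1
  x=-1.677: |R|=1.85410 >1
  x=-1.331: |R|=1.26340 >1
Stable set (-1.1111, 0).

(-1.1111,0); λ=-1 ⇒ h* = (10/9)/1 = 1.1111.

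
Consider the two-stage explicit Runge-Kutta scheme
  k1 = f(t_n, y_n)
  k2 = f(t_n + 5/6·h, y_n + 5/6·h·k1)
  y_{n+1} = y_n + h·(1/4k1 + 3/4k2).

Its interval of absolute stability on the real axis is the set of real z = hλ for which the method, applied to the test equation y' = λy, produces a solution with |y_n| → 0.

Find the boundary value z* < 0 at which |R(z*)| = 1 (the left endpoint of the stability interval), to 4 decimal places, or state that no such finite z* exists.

z* = -1.6000.

With y'=λy (z=hλ):
  k1=λy_n ⇒ h·k1=z·y_n;  k2=λ(1+5/6z)y_n ⇒ h·k2=z(1+5/6z)y_n
  y_{n+1}/y_n = 1 + 1/4z + 3/4z(1+5/6z) = 1 + z + 5/8z²
  ⇒ R(z) = 1 + z + 5/8z².

Boundary: |R(x)|=1, x<0.
x=-0.85: |R|=0.6016
R=1: x+5/8x²=0 ⇒ x=−8/5=-1.6000; min R=1−1/(4·5/8)=0.6000>−1
Confirm numerically:
  x=-1.569: |R|=0.96960 <1
  x=-1.118: |R|=0.66320 <1
  x=-0.938: |R|=0.61190 <1
  x=-0.831: |R|=0.60060 <1
  x=-1.741: |R|=1.15343 >1
  x=-1.630: |R|=1.03056 >1
So |R|<1 on (-1.6000, 0).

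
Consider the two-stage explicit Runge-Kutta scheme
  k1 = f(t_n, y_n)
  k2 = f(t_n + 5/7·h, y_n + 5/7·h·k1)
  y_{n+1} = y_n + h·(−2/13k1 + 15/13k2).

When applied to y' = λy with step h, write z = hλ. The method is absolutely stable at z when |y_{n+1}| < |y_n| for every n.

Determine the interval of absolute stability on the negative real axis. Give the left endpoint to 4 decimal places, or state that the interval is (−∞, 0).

(-1.2133, 0).

Set f=λy, z=hλ:
  k1=λy_n ⇒ h·k1=z·y_n;  k2=λ(1+5/7z)y_n ⇒ h·k2=z(1+5/7z)y_n
  y_{n+1}/y_n = 1 − 2/13z + 15/13z(1+5/7z) = 1 + z + 75/91z²
  R(z) = 1 + z + 75/91z².

Find x<0 with |R(x)|<1.
x=-0.96: |R|=0.7996
R=1: x+75/91x²=0 ⇒ x=−91/75=-1.2133; min R=1−1/(4·75/91)=0.6967>−1
Confirm numerically:
  x=-1.091: |R|=0.89000 <1
  x=-0.842: |R|=0.74231 <1
  x=-0.812: |R|=0.73142 <1
  x=-1.805: |R|=1.88019 >1
  x=-1.684: |R|=1.65324 >1
  x=-1.485: |R|=1.33249 >1
So |R|<1 on (-1.2133, 0).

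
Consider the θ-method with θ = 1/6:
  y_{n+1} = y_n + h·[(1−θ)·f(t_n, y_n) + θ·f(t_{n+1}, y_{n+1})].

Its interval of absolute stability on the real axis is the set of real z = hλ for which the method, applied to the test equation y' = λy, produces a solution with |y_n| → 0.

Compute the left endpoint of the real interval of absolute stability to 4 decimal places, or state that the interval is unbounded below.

z* = -3.0000.

Set f=λy, z=hλ:
  y_{n+1} = y_n + z·[5/6·y_n + 1/6·y_{n+1}] ⇒ (1 − 1/6z)y_{n+1} = (1 + 5/6z)y_n
  ⇒ R(z) = (1 + 5/6z)/(1 − 1/6z).

Find x<0 with |R(x)|<1.
x=-1.15: |R|=0.0350
R=−1: 1+5/6x = −1+1/6x ⇒ -2/3x=2 ⇒ x=2/(-2/3)=-3.0000
Confirm numerically:
  x=-2.445: |R|=0.73712 <1
  x=-2.396: |R|=0.71224 <1
  x=-1.877: |R|=0.42973 <1
  x=-1.333: |R|=0.09069 <1
  x=-3.537: |R|=1.22523 >1
  x=-3.479: |R|=1.20213 >1
  x=-3.352: |R|=1.15056 >1
Interval (-3.0000, 0).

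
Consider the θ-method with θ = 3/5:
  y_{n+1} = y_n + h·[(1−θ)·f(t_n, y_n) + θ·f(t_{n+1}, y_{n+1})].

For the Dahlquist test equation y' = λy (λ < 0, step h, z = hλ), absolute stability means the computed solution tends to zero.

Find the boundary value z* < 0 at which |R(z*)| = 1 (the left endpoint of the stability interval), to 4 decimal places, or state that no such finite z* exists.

unbounded; (−∞, 0).

With y'=λy (z=hλ):
  y_{n+1} = y_n + z·[2/5·y_n + 3/5·y_{n+1}] ⇒ (1 − 3/5z)y_{n+1} = (1 + 2/5z)y_n
  so R(z) = (1 + 2/5z)/(1 − 3/5z).

Need |R(x)|<1, x<0.
x=-0.36: |R|=0.7039
x=-2: |R|=0.0909
x=-10: |R|=0.4286
x=-100: |R|=0.6393
θ=3/5≥1/2 ⇒ |1+2/5x|<|1−3/5x| ∀x<0 ⇒ unbounded interval.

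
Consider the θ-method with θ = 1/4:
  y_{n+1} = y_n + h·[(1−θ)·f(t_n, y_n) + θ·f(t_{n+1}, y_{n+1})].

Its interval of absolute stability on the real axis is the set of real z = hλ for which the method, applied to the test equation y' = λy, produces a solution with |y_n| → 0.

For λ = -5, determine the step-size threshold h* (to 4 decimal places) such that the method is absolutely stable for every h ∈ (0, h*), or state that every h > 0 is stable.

(-4.0000,0); λ=-5 ⇒ h* = (4)/5 = 0.8000.

Test eqn y'=λy, z=hλ:
  y_{n+1} = y_n + z·[3/4·y_n + 1/4·y_{n+1}] ⇒ (1 − 1/4z)y_{n+1} = (1 + 3/4z)y_n
  R(z) = (1 + 3/4z)/(1 − 1/4z).

Find x<0 with |R(x)|<1.
x=-1.74: |R|=0.2125
R=−1: 1+3/4x = −1+1/4x ⇒ -1/2x=2 ⇒ x=2/(-1/2)=-4.0000
Confirm numerically:
  x=-3.960: |R|=0.98995 <1
  x=-3.634: |R|=0.90411 <1
  x=-3.509: |R|=0.86922 <1
  x=-3.195: |R|=0.77623 <1
  x=-4.277: |R|=1.06693 >1
  x=-4.122: |R|=1.03004 >1
  x=-4.113: |R|=1.02786 >1
Interval (-4.0000, 0).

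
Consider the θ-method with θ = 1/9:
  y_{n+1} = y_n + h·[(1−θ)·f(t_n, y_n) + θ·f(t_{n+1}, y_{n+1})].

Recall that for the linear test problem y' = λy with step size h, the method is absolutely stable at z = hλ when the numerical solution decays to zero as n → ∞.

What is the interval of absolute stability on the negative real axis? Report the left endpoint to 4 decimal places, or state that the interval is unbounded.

(-2.5714, 0).

Test eqn y'=λy, z=hλ:
  y_{n+1} = y_n + z·[8/9·y_n + 1/9·y_{n+1}] ⇒ (1 − 1/9z)y_{n+1} = (1 + 8/9z)y_n
  Hence R(z) = (1 + 8/9z)/(1 − 1/9z).

Find x<0 with |R(x)|<1.
x=-0.86: |R|=0.2150
R=−1: 1+8/9x = −1+1/9x ⇒ -7/9x=2 ⇒ x=2/(-7/9)=-2.5714
Confirm numerically:
  x=-2.372: |R|=0.87724 <1
  x=-2.006: |R|=0.64038 <1
  x=-1.417: |R|=0.22425 <1
  x=-3.136: |R|=1.32564 >1
  x=-2.942: |R|=1.21722 >1
  x=-2.598: |R|=1.01604 >1
So |R|<1 on (-2.5714, 0).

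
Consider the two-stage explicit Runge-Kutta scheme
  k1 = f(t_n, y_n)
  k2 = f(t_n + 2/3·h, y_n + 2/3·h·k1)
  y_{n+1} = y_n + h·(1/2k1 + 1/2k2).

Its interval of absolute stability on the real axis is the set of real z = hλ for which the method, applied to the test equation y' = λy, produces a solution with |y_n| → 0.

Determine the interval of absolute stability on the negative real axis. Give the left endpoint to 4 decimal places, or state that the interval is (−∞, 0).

z∈(-3.0000,0).

With y'=λy (z=hλ):
  k1=λy_n ⇒ h·k1=z·y_n;  k2=λ(1+2/3z)y_n ⇒ h·k2=z(1+2/3z)y_n
  y_{n+1}/y_n = 1 + 1/2z + 1/2z(1+2/3z) = 1 + z + 1/3z²
  Hence R(z) = 1 + z + 1/3z².

Find x<0 with |R(x)|<1.
x=-1.32: |R|=0.2608
R=1: x+1/3x²=0 ⇒ x=−3=-3.0000; min R=1−1/(4·1/3)=0.2500>−1
Confirm numerically:
  x=-2.700: |R|=0.73000 <1
  x=-2.382: |R|=0.50931 <1
  x=-2.377: |R|=0.50638 <1
  x=-1.810: |R|=0.28203 <1
  x=-3.384: |R|=1.43315 >1
  x=-3.329: |R|=1.36508 >1
So |R|<1 on (-3.0000, 0).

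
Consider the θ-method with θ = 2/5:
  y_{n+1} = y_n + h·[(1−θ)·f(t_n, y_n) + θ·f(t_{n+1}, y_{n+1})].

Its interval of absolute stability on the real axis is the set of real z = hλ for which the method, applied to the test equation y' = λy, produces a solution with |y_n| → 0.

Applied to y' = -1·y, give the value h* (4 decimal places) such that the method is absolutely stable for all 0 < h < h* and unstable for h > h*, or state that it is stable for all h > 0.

(-10.0000,0); λ=-1 ⇒ h* = (10)/1 = 10.0000.

With y'=λy (z=hλ):
  y_{n+1} = y_n + z·[3/5·y_n + 2/5·y_{n+1}] ⇒ (1 − 2/5z)y_{n+1} = (1 + 3/5z)y_n
  R(z) = (1 + 3/5z)/(1 − 2/5z).

Find x<0 with |R(x)|<1.
x=-0.32: |R|=0.7163
R=−1: 1+3/5x = −1+2/5x ⇒ -1/5x=2 ⇒ x=2/(-1/5)=-10.0000
Confirm numerically:
  x=-9.356: |R|=0.97284 <1
  x=-7.195: |R|=0.85534 <1
  x=-6.205: |R|=0.78202 <1
  x=-5.708: |R|=0.73855 <1
  x=-10.367: |R|=1.01426 >1
  x=-10.143: |R|=1.00566 >1
So |R|<1 on (-10.0000, 0).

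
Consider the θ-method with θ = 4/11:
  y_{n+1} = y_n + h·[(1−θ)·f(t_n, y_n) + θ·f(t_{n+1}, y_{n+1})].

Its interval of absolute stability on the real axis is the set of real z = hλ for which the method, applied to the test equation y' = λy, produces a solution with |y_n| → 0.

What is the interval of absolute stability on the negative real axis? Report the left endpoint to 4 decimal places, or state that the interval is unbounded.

z∈(-7.3333,0).

Set f=λy, z=hλ:
  y_{n+1} = y_n + z·[7/11·y_n + 4/11·y_{n+1}] ⇒ (1 − 4/11z)y_{n+1} = (1 + 7/11z)y_n
  so R(z) = (1 + 7/11z)/(1 − 4/11z).

Find x<0 with |R(x)|<1.
x=-0.88: |R|=0.3333
R=−1: 1+7/11x = −1+4/11x ⇒ -3/11x=2 ⇒ x=2/(-3/11)=-7.3333
Confirm numerically:
  x=-6.929: |R|=0.96867 <1
  x=-5.830: |R|=0.86859 <1
  x=-4.119: |R|=0.64904 <1
  x=-3.497: |R|=0.53942 <1
  x=-7.735: |R|=1.02873 >1
  x=-7.400: |R|=1.00493 >1
So |R|<1 on (-7.3333, 0).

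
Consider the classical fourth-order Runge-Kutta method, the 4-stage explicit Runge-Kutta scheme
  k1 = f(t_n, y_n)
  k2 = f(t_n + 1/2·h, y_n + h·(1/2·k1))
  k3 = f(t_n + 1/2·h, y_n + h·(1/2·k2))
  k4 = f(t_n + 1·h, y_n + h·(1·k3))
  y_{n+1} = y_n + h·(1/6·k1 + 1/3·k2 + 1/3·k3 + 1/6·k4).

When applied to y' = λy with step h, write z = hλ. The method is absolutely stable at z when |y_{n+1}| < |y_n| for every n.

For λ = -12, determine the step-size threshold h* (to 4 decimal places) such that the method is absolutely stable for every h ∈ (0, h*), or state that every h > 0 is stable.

(-2.7853,0); λ=-12 ⇒ h* = 0.2321.

With y'=λy (z=hλ):
  order 4, 4-stage ⇒ R(z)=1+z+z^2/2+z^3/6+z^4/24
  (e.g. R(-1.4)=0.28273, |R|=0.28273)

Need |R(x)|<1, x<0.
x=-1.4: |R|=0.2827
|R(-2.67)|=0.8396 |R(-2.51)|=0.6583 |R(-0.82)|=0.4431
Bisect:
  x_lo=-3.2948 |R|=2.0821  x_hi=-0.1654 |R|=0.8476
  mid=-1.73010 |R|=0.27673 →hi
  mid=-2.51245 |R|=0.66075 →hi
  mid=-2.90362 |R|=1.19356 →lo
  mid=-2.70804 |R|=0.88963 →hi
  mid=-2.80583 |R|=1.03141 →lo
  mid=-2.75693 |R|=0.95808 →hi
  mid=-2.78138 |R|=0.99412 →hi
  mid=-2.79361 |R|=1.01260 →lo
  mid=-2.78749 |R|=1.00332 →lo
  mid=-2.78444 |R|=0.99871 →hi
  ...
  [-2.78539,-2.78520] ⇒ x*=-2.7853
Interval (-2.7853, 0).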